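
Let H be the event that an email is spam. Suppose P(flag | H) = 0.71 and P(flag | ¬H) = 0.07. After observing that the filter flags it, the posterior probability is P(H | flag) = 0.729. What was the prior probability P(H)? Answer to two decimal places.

P(H) = 0.21

Bayes' rule in odds form gives O(H|E) = O(H)·[P(E|H)/P(E|¬H)], hence O(H) = O(H|E)/LR.
Posterior odds = 0.729/(1−0.729) = 2.6900. LR = 0.71/0.07 = 10.1429.
Prior odds = 2.6900/10.1429 = 0.2652, so P(H) = 0.2652/(1+0.2652) ≈ 0.21.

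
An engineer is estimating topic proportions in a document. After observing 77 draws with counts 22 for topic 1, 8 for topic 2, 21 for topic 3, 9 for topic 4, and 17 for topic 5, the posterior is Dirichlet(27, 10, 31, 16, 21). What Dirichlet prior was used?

Dirichlet(5, 2, 10, 7, 4)

For a Dirichlet(α) prior with multinomial counts c, the posterior is Dirichlet(α + c) componentwise.
Subtract each count from the matching posterior parameter: 27−22=5, 10−8=2, 31−21=10, 16−9=7, 21−17=4.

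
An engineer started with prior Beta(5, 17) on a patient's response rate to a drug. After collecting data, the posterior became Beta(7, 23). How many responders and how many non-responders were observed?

A Beta(a, b) prior with s successes and f failures in binomial data gives a Beta(a+s, b+f) posterior.
Match parameters: s=7−5=2, f=23−17=6.

2 responders and 6 non-responders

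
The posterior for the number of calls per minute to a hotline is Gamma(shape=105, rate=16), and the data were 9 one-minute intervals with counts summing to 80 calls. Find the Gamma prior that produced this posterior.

A Gamma(α, β) prior (rate parametrization) on a Poisson rate with n observations summing to S gives posterior Gamma(α+S, β+n).
So α = 105 − 80 = 25 and β = 16 − 9 = 7.

Gamma(shape=25, rate=7)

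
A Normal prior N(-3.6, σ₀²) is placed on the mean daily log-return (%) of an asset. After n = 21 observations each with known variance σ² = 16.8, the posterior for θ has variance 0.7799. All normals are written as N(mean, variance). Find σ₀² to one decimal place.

Posterior precision equals prior precision plus data precision: 1/σ_n² = 1/σ₀² + n/σ².
So 1/σ₀² = 1/0.7799 − 21/16.8 = 1.282216 − 1.250000 = 0.032216.
Hence σ₀² = 1/0.032216 ≈ 31.0.

σ₀² = 31.0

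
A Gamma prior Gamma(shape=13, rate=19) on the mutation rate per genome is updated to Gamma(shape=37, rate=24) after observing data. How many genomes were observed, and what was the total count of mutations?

Gamma–Poisson conjugacy: posterior shape = α + Σxᵢ, posterior rate = β + n.
Matching: Σxᵢ = 37 − 13 = 24 and n = 24 − 19 = 5.

n = 5 genomes with total 24 mutations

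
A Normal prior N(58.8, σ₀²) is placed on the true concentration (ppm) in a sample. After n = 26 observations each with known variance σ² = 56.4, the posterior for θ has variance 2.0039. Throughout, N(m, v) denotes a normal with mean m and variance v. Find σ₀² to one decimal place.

σ₀² = 26.3

Posterior precision equals prior precision plus data precision: 1/σ_n² = 1/σ₀² + n/σ².
So 1/σ₀² = 1/2.0039 − 26/56.4 = 0.499027 − 0.460993 = 0.038034.
Hence σ₀² = 1/0.038034 ≈ 26.3.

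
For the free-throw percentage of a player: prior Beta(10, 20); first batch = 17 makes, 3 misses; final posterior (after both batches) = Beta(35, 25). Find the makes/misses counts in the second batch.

Because Beta–binomial updating is additive in the counts, the combined data contributed (α_post−α_prior, β_post−β_prior) successes and failures.
Total across both batches: 35−10=25 makes, 25−20=5 misses.
Subtract the first batch: 25−17=8 makes and 5−3=2 misses.

8 makes and 2 misses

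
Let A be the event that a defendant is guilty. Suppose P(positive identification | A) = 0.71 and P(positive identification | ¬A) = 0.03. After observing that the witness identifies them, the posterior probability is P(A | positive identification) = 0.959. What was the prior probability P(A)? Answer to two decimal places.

P(A) = 0.50

Bayes' rule in odds form gives O(A|E) = O(A)·[P(E|A)/P(E|¬A)], hence O(A) = O(A|E)/LR.
Posterior odds = 0.959/(1−0.959) = 23.3902. LR = 0.71/0.03 = 23.6667.
Prior odds = 23.3902/23.6667 = 0.9883, so P(A) = 0.9883/(1+0.9883) ≈ 0.50.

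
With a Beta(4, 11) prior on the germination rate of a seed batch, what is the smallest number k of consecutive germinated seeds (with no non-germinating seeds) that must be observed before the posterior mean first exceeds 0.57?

After k germinated seeds and 0 non-germinating seeds the posterior is Beta(4+k, 11), with mean (4+k)/(4+11+k).
Set (4+k)/(15+k) > 0.57 and solve: k > (0.57·15 − 4)/(1 − 0.57) = 10.581.
The smallest integer exceeding 10.581 is 11.

k = 11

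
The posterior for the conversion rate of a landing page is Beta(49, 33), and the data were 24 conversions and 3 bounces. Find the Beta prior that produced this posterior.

A Beta(α, β) prior with s successes and f failures in binomial data gives a Beta(α+s, β+f) posterior.
So α = 49 − 24 = 25 and β = 33 − 3 = 30.

Beta(25, 30)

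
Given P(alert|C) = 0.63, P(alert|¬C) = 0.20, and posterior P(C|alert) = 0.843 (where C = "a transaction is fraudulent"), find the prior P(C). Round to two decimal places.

P(C) = 0.63

Bayes' rule in odds form gives O(C|E) = O(C)·[P(E|C)/P(E|¬C)], hence O(C) = O(C|E)/LR.
Posterior odds = 0.843/(1−0.843) = 5.3694. LR = 0.63/0.20 = 3.1500.
Prior odds = 5.3694/3.1500 = 1.7046, so P(C) = 1.7046/(1+1.7046) ≈ 0.63.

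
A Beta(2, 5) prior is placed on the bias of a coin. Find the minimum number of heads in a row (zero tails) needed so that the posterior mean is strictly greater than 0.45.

After k heads and 0 tails the posterior is Beta(2+k, 5), with mean (2+k)/(2+5+k).
Set (2+k)/(7+k) > 0.45 and solve: k > (0.45·7 − 2)/(1 − 0.45) = 2.091.
The smallest integer exceeding 2.091 is 3, and checking k=3: (5)/(10) = 0.5000 > 0.45.

k = 3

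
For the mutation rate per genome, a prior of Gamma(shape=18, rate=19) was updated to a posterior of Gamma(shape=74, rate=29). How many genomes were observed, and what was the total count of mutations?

n = 10 genomes with total 56 mutations

Gamma–Poisson conjugacy: posterior shape = α + Σxᵢ, posterior rate = β + n.
Matching: Σxᵢ = 74 − 18 = 56 and n = 29 − 19 = 10.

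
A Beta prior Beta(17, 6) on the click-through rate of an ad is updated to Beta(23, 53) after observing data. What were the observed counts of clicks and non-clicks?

A Beta(α, β) prior with s successes and f failures in binomial data gives a Beta(α+s, β+f) posterior.
Match parameters: s=23−17=6, f=53−6=47.

6 clicks and 47 non-clicks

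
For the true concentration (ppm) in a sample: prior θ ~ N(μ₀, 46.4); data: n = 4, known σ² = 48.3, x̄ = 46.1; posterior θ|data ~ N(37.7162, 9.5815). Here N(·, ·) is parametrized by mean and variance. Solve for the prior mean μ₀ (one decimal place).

The posterior mean is a precision-weighted average: μ_n = (τ₀μ₀ + τ_data·x̄)/(τ₀+τ_data), with τ₀=1/σ₀² and τ_data=n/σ².
Here τ₀ = 1/46.4 = 0.021552 and τ_data = 4/48.3 = 0.082816, so τ_n = 0.104368.
Rearranging for μ₀: μ₀ = (μ_n·τ_n − τ_data·x̄)/τ₀ = (37.7162·0.104368 − 0.082816·46.1) / 0.021552 = 0.118547/0.021552 ≈ 5.5.

μ₀ = 5.5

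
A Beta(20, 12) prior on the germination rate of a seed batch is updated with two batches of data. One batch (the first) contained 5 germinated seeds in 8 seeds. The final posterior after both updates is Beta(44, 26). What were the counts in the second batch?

19 germinated seeds and 11 non-germinating seeds

Sequential conjugate updates are equivalent to a single update on the pooled data, so total successes = posterior α − prior α and total failures = posterior β − prior β.
Total across both batches: 44−20=24 germinated seeds, 26−12=14 non-germinating seeds.
Subtract the first batch: 24−5=19 germinated seeds and 14−3=11 non-germinating seeds.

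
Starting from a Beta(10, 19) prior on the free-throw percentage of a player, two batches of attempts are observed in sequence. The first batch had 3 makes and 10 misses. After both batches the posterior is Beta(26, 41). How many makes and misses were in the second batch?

13 makes and 12 misses

Because Beta–binomial updating is additive in the counts, the combined data contributed (α_post−α_prior, β_post−β_prior) successes and failures.
Total across both batches: 26−10=16 makes, 41−19=22 misses.
Subtract the first batch: 16−3=13 makes and 22−10=12 misses.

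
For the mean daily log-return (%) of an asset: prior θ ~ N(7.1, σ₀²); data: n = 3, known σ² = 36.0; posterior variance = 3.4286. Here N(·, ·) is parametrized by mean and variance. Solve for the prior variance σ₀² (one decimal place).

σ₀² = 4.8

Posterior precision equals prior precision plus data precision: 1/σ_n² = 1/σ₀² + n/σ².
So 1/σ₀² = 1/3.4286 − 3/36.0 = 0.291664 − 0.083333 = 0.208331.
Hence σ₀² = 1/0.208331 ≈ 4.8.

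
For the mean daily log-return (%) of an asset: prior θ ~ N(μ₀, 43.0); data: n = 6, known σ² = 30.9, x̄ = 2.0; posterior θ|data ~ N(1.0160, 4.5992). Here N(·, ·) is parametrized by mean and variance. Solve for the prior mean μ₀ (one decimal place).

With known observation variance, the Normal–Normal posterior has precision τ_n = τ₀ + n/σ² and mean μ_n = (τ₀μ₀ + (n/σ²)x̄)/τ_n.
Here τ₀ = 1/43.0 = 0.023256 and τ_data = 6/30.9 = 0.194175, so τ_n = 0.217431.
Rearranging for μ₀: μ₀ = (μ_n·τ_n − τ_data·x̄)/τ₀ = (1.0160·0.217431 − 0.194175·2.0) / 0.023256 = -0.167440/0.023256 ≈ -7.2.

μ₀ = -7.2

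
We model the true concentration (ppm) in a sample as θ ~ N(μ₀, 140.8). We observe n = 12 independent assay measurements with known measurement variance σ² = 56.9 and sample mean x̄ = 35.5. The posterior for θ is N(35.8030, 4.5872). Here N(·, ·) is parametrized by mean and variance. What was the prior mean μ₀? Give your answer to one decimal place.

μ₀ = 44.8

With known observation variance, the Normal–Normal posterior has precision τ_n = τ₀ + n/σ² and mean μ_n = (τ₀μ₀ + (n/σ²)x̄)/τ_n.
Here τ₀ = 1/140.8 = 0.007102 and τ_data = 12/56.9 = 0.210896, so τ_n = 0.217998.
Rearranging for μ₀: μ₀ = (μ_n·τ_n − τ_data·x̄)/τ₀ = (35.8030·0.217998 − 0.210896·35.5) / 0.007102 = 0.318174/0.007102 ≈ 44.8.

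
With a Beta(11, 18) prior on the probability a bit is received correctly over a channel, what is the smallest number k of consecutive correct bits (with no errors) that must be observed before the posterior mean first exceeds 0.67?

After k correct bits and 0 errors the posterior is Beta(11+k, 18), with mean (11+k)/(11+18+k).
Set (11+k)/(29+k) > 0.67 and solve: k > (0.67·29 − 11)/(1 − 0.67) = 25.545.
The smallest integer exceeding 25.545 is 26.

k = 26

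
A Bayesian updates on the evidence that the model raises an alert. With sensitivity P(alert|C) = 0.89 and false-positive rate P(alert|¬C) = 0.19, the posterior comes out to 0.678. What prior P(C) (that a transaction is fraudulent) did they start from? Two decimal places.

P(C) = 0.31

In odds form, posterior odds = prior odds × likelihood ratio, so prior odds = posterior odds ÷ LR.
Posterior odds = 0.678/(1−0.678) = 2.1056. LR = 0.89/0.19 = 4.6842.
Prior odds = 2.1056/4.6842 = 0.4495, so P(C) = 0.4495/(1+0.4495) ≈ 0.31.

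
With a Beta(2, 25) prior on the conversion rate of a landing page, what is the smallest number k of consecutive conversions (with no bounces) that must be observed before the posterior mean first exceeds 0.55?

After k conversions and 0 bounces the posterior is Beta(2+k, 25), with mean (2+k)/(2+25+k).
Set (2+k)/(27+k) > 0.55 and solve: k > (0.55·27 − 2)/(1 − 0.55) = 28.556.
The smallest integer exceeding 28.556 is 29, and checking k=29: (31)/(56) = 0.5536 > 0.55.

k = 29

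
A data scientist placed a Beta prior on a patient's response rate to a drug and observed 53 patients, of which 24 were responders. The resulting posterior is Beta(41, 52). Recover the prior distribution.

Beta(17, 23)

A Beta(a, b) prior with s successes and f failures in binomial data gives a Beta(a+s, b+f) posterior.
So a = 41 − 24 = 17 and b = 52 − 29 = 23.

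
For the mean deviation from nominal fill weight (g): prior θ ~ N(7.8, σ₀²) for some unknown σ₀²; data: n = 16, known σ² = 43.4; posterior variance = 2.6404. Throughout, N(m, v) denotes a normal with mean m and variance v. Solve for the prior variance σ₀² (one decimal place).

σ₀² = 99.3

For the Normal–Normal model with known σ², precisions add: τ_n = τ₀ + n/σ².
So 1/σ₀² = 1/2.6404 − 16/43.4 = 0.378730 − 0.368664 = 0.010066.
Hence σ₀² = 1/0.010066 ≈ 99.3.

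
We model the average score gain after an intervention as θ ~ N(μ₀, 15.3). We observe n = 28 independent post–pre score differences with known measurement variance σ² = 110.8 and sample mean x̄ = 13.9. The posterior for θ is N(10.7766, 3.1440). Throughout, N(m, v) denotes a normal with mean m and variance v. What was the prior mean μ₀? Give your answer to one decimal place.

With known observation variance, the Normal–Normal posterior has precision τ_n = τ₀ + n/σ² and mean μ_n = (τ₀μ₀ + (n/σ²)x̄)/τ_n.
Here τ₀ = 1/15.3 = 0.065359 and τ_data = 28/110.8 = 0.252708, so τ_n = 0.318067.
Rearranging for μ₀: μ₀ = (μ_n·τ_n − τ_data·x̄)/τ₀ = (10.7766·0.318067 − 0.252708·13.9) / 0.065359 = -0.084960/0.065359 ≈ -1.3.

μ₀ = -1.3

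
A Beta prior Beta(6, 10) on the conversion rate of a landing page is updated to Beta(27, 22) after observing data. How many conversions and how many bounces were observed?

Beta is conjugate to the binomial likelihood: posterior = Beta(a+s, b+f).
Match parameters: s=27−6=21, f=22−10=12.

21 conversions and 12 bounces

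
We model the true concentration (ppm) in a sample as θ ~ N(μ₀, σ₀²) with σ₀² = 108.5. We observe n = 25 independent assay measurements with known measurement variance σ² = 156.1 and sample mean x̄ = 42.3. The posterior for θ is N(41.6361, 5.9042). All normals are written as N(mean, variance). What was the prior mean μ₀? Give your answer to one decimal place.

With known observation variance, the Normal–Normal posterior has precision τ_n = τ₀ + n/σ² and mean μ_n = (τ₀μ₀ + (n/σ²)x̄)/τ_n.
Here τ₀ = 1/108.5 = 0.009217 and τ_data = 25/156.1 = 0.160154, so τ_n = 0.169371.
Rearranging for μ₀: μ₀ = (μ_n·τ_n − τ_data·x̄)/τ₀ = (41.6361·0.169371 − 0.160154·42.3) / 0.009217 = 0.277434/0.009217 ≈ 30.1.

μ₀ = 30.1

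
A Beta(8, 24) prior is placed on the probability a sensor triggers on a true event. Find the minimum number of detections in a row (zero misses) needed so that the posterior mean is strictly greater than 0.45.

After k detections and 0 misses the posterior is Beta(8+k, 24), with mean (8+k)/(8+24+k).
Set (8+k)/(32+k) > 0.45 and solve: k > (0.45·32 − 8)/(1 − 0.45) = 11.636.
The smallest integer exceeding 11.636 is 12, and checking k=12: (20)/(44) = 0.4545 > 0.45.

k = 12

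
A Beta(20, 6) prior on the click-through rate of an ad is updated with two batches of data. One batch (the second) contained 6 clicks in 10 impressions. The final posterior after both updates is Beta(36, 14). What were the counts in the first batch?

Sequential conjugate updates are equivalent to a single update on the pooled data, so total successes = posterior α − prior α and total failures = posterior β − prior β.
Total across both batches: 36−20=16 clicks, 14−6=8 non-clicks.
Subtract the second batch: 16−6=10 clicks and 8−4=4 non-clicks.

10 clicks and 4 non-clicks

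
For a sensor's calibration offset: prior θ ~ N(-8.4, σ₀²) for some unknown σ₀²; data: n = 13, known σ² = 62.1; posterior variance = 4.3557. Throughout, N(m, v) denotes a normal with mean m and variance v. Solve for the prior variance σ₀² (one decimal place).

σ₀² = 49.4

For the Normal–Normal model with known σ², precisions add: τ_n = τ₀ + n/σ².
So 1/σ₀² = 1/4.3557 − 13/62.1 = 0.229584 − 0.209340 = 0.020244.
Hence σ₀² = 1/0.020244 ≈ 49.4.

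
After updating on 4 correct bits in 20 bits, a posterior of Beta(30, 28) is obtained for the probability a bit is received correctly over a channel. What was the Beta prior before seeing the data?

Beta is conjugate to the binomial likelihood: posterior = Beta(a+s, b+f).
So a = 30 − 4 = 26 and b = 28 − 16 = 12.

Beta(26, 12)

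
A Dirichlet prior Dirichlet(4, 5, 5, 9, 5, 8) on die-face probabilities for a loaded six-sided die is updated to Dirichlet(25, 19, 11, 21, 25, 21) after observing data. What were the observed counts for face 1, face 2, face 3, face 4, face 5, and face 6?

counts (21, 14, 6, 12, 20, 13)

For a Dirichlet(α) prior with multinomial counts c, the posterior is Dirichlet(α + c) componentwise.
Counts are posterior − prior componentwise: 25−4=21, 19−5=14, 11−5=6, 21−9=12, 25−5=20, 21−8=13.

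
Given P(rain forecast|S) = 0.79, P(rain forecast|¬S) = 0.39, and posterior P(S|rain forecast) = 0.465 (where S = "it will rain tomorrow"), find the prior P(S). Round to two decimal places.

P(S) = 0.30

Bayes' rule in odds form gives O(S|E) = O(S)·[P(E|S)/P(E|¬S)], hence O(S) = O(S|E)/LR.
Posterior odds = 0.465/(1−0.465) = 0.8692. LR = 0.79/0.39 = 2.0256.
Prior odds = 0.8692/2.0256 = 0.4291, so P(S) = 0.4291/(1+0.4291) ≈ 0.30.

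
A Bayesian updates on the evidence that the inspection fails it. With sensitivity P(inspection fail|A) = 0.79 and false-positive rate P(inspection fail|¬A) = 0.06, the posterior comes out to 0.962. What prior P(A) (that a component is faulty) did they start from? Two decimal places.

In odds form, posterior odds = prior odds × likelihood ratio, so prior odds = posterior odds ÷ LR.
Posterior odds = 0.962/(1−0.962) = 25.3158. LR = 0.79/0.06 = 13.1667.
Prior odds = 25.3158/13.1667 = 1.9227, so P(A) = 1.9227/(1+1.9227) ≈ 0.66.

P(A) = 0.66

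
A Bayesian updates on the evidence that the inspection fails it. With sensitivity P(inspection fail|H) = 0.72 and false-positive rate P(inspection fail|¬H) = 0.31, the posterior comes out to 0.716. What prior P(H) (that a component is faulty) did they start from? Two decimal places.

In odds form, posterior odds = prior odds × likelihood ratio, so prior odds = posterior odds ÷ LR.
Posterior odds = 0.716/(1−0.716) = 2.5211. LR = 0.72/0.31 = 2.3226.
Prior odds = 2.5211/2.3226 = 1.0855, so P(H) = 1.0855/(1+1.0855) ≈ 0.52.

P(H) = 0.52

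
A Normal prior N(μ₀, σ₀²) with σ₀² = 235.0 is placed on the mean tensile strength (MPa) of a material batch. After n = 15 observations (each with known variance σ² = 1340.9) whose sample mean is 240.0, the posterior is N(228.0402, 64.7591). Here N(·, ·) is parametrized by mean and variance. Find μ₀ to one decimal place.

The posterior mean is a precision-weighted average: μ_n = (τ₀μ₀ + τ_data·x̄)/(τ₀+τ_data), with τ₀=1/σ₀² and τ_data=n/σ².
Here τ₀ = 1/235.0 = 0.004255 and τ_data = 15/1340.9 = 0.011187, so τ_n = 0.015442.
Rearranging for μ₀: μ₀ = (μ_n·τ_n − τ_data·x̄)/τ₀ = (228.0402·0.015442 − 0.011187·240.0) / 0.004255 = 0.836517/0.004255 ≈ 196.6.

μ₀ = 196.6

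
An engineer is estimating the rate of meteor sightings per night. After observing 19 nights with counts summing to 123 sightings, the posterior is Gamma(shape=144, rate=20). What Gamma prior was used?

Gamma(shape=21, rate=1)

A Gamma(α, β) prior (rate parametrization) on a Poisson rate with n observations summing to S gives posterior Gamma(α+S, β+n).
So α = 144 − 123 = 21 and β = 20 − 19 = 1.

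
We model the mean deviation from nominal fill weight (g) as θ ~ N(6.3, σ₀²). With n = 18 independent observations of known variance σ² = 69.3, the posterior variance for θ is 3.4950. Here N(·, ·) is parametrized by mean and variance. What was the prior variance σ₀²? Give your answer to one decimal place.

σ₀² = 37.9

For the Normal–Normal model with known σ², precisions add: τ_n = τ₀ + n/σ².
So 1/σ₀² = 1/3.4950 − 18/69.3 = 0.286123 − 0.259740 = 0.026383.
Hence σ₀² = 1/0.026383 ≈ 37.9.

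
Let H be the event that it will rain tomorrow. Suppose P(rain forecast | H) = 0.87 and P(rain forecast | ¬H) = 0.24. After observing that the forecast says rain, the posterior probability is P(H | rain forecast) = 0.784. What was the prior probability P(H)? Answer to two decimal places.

P(H) = 0.50

Bayes' rule in odds form gives O(H|E) = O(H)·[P(E|H)/P(E|¬H)], hence O(H) = O(H|E)/LR.
Posterior odds = 0.784/(1−0.784) = 3.6296. LR = 0.87/0.24 = 3.6250.
Prior odds = 3.6296/3.6250 = 1.0013, so P(H) = 1.0013/(1+1.0013) ≈ 0.50.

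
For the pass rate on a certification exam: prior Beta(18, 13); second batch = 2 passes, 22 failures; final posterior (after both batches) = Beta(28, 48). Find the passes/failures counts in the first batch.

Sequential conjugate updates are equivalent to a single update on the pooled data, so total successes = posterior α − prior α and total failures = posterior β − prior β.
Total across both batches: 28−18=10 passes, 48−13=35 failures.
Subtract the second batch: 10−2=8 passes and 35−22=13 failures.

8 passes and 13 failures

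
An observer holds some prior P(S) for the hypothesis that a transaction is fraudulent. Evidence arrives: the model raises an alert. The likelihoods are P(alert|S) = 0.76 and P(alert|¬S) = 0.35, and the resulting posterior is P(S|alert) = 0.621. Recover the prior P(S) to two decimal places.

Bayes' rule in odds form gives O(S|E) = O(S)·[P(E|S)/P(E|¬S)], hence O(S) = O(S|E)/LR.
Posterior odds = 0.621/(1−0.621) = 1.6385. LR = 0.76/0.35 = 2.1714.
Prior odds = 1.6385/2.1714 = 0.7546, so P(S) = 0.7546/(1+0.7546) ≈ 0.43.

P(S) = 0.43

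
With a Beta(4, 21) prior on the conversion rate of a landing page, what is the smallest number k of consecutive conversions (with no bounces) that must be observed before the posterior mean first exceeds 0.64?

After k conversions and 0 bounces the posterior is Beta(4+k, 21), with mean (4+k)/(4+21+k).
Set (4+k)/(25+k) > 0.64 and solve: k > (0.64·25 − 4)/(1 − 0.64) = 33.333.
The smallest integer exceeding 33.333 is 34, and checking k=34: (38)/(59) = 0.6441 > 0.64.

k = 34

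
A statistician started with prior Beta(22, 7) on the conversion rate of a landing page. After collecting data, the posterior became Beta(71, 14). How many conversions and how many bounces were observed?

Under Beta–binomial conjugacy the posterior parameters are (a+s, b+f).
So s = 71 − 22 = 49 and f = 14 − 7 = 7.

49 conversions and 7 bounces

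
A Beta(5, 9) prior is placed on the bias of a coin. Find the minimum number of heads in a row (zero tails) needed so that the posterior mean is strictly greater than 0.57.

k = 7

After k heads and 0 tails the posterior is Beta(5+k, 9), with mean (5+k)/(5+9+k).
Set (5+k)/(14+k) > 0.57 and solve: k > (0.57·14 − 5)/(1 − 0.57) = 6.930.
The smallest integer exceeding 6.930 is 7, and checking k=7: (12)/(21) = 0.5714 > 0.57.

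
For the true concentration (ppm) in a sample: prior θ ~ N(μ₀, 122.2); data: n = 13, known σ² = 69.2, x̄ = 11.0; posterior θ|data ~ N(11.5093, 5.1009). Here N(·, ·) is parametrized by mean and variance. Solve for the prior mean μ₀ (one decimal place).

μ₀ = 23.2

With known observation variance, the Normal–Normal posterior has precision τ_n = τ₀ + n/σ² and mean μ_n = (τ₀μ₀ + (n/σ²)x̄)/τ_n.
Here τ₀ = 1/122.2 = 0.008183 and τ_data = 13/69.2 = 0.187861, so τ_n = 0.196044.
Rearranging for μ₀: μ₀ = (μ_n·τ_n − τ_data·x̄)/τ₀ = (11.5093·0.196044 − 0.187861·11.0) / 0.008183 = 0.189858/0.008183 ≈ 23.2.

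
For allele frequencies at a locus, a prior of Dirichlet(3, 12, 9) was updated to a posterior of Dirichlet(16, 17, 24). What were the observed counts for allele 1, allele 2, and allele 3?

For a Dirichlet(α) prior with multinomial counts c, the posterior is Dirichlet(α + c) componentwise.
Counts are posterior − prior componentwise: 16−3=13, 17−12=5, 24−9=15.

counts (13, 5, 15)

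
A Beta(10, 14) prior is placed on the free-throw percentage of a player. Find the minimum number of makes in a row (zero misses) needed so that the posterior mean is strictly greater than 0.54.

k = 7

After k makes and 0 misses the posterior is Beta(10+k, 14), with mean (10+k)/(10+14+k).
Set (10+k)/(24+k) > 0.54 and solve: k > (0.54·24 − 10)/(1 − 0.54) = 6.435.
The smallest integer exceeding 6.435 is 7, and checking k=7: (17)/(31) = 0.5484 > 0.54.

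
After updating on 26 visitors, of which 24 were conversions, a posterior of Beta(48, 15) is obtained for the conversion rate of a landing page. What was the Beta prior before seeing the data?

A Beta(α, β) prior with s successes and f failures in binomial data gives a Beta(α+s, β+f) posterior.
Subtract the data counts: 48−24=24, 15−2=13.

Beta(24, 13)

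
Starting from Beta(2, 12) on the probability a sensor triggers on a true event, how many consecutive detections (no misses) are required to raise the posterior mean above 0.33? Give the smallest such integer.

After k detections and 0 misses the posterior is Beta(2+k, 12), with mean (2+k)/(2+12+k).
Set (2+k)/(14+k) > 0.33 and solve: k > (0.33·14 − 2)/(1 − 0.33) = 3.910.
The smallest integer exceeding 3.910 is 4, and checking k=4: (6)/(18) = 0.3333 > 0.33.

k = 4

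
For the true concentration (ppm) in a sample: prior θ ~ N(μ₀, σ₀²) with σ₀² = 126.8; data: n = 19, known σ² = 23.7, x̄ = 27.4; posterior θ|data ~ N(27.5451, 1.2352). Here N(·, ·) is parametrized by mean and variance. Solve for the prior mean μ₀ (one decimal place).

μ₀ = 42.3

The posterior mean is a precision-weighted average: μ_n = (τ₀μ₀ + τ_data·x̄)/(τ₀+τ_data), with τ₀=1/σ₀² and τ_data=n/σ².
Here τ₀ = 1/126.8 = 0.007886 and τ_data = 19/23.7 = 0.801688, so τ_n = 0.809574.
Rearranging for μ₀: μ₀ = (μ_n·τ_n − τ_data·x̄)/τ₀ = (27.5451·0.809574 − 0.801688·27.4) / 0.007886 = 0.333546/0.007886 ≈ 42.3.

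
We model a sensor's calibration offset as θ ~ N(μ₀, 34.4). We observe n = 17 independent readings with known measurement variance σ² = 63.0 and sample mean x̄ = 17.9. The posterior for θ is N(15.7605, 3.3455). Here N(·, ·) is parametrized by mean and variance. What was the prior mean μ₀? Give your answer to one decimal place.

μ₀ = -4.1

With known observation variance, the Normal–Normal posterior has precision τ_n = τ₀ + n/σ² and mean μ_n = (τ₀μ₀ + (n/σ²)x̄)/τ_n.
Here τ₀ = 1/34.4 = 0.029070 and τ_data = 17/63.0 = 0.269841, so τ_n = 0.298911.
Rearranging for μ₀: μ₀ = (μ_n·τ_n − τ_data·x̄)/τ₀ = (15.7605·0.298911 − 0.269841·17.9) / 0.029070 = -0.119167/0.029070 ≈ -4.1.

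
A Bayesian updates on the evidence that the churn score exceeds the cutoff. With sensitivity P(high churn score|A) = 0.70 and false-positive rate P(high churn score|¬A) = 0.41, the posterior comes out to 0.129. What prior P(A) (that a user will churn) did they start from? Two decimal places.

P(A) = 0.08

In odds form, posterior odds = prior odds × likelihood ratio, so prior odds = posterior odds ÷ LR.
Posterior odds = 0.129/(1−0.129) = 0.1481. LR = 0.70/0.41 = 1.7073.
Prior odds = 0.1481/1.7073 = 0.0867, so P(A) = 0.0867/(1+0.0867) ≈ 0.08.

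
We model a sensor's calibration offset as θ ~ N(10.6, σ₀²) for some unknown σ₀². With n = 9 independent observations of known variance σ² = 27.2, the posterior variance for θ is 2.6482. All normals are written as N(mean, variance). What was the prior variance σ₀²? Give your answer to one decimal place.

Posterior precision equals prior precision plus data precision: 1/σ_n² = 1/σ₀² + n/σ².
So 1/σ₀² = 1/2.6482 − 9/27.2 = 0.377615 − 0.330882 = 0.046733.
Hence σ₀² = 1/0.046733 ≈ 21.4.

σ₀² = 21.4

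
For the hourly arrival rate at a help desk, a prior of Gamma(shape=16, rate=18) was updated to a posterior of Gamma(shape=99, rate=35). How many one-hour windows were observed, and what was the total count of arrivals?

A Gamma(α, β) prior (rate parametrization) on a Poisson rate with n observations summing to S gives posterior Gamma(α+S, β+n).
Matching: Σxᵢ = 99 − 16 = 83 and n = 35 − 18 = 17.

n = 17 one-hour windows with total 83 arrivals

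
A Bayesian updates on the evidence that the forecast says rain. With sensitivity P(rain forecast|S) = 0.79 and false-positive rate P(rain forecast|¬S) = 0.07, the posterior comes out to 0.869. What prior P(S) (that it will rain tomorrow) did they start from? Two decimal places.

P(S) = 0.37

In odds form, posterior odds = prior odds × likelihood ratio, so prior odds = posterior odds ÷ LR.
Posterior odds = 0.869/(1−0.869) = 6.6336. LR = 0.79/0.07 = 11.2857.
Prior odds = 6.6336/11.2857 = 0.5878, so P(S) = 0.5878/(1+0.5878) ≈ 0.37.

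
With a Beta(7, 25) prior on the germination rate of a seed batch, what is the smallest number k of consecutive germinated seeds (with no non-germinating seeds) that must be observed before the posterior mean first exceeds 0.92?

After k germinated seeds and 0 non-germinating seeds the posterior is Beta(7+k, 25), with mean (7+k)/(7+25+k).
Set (7+k)/(32+k) > 0.92 and solve: k > (0.92·32 − 7)/(1 − 0.92) = 280.500.
The smallest integer exceeding 280.500 is 281.

k = 281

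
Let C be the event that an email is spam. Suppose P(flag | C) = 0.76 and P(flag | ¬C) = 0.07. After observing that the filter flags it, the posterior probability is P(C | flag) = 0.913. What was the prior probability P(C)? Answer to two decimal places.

P(C) = 0.49

In odds form, posterior odds = prior odds × likelihood ratio, so prior odds = posterior odds ÷ LR.
Posterior odds = 0.913/(1−0.913) = 10.4943. LR = 0.76/0.07 = 10.8571.
Prior odds = 10.4943/10.8571 = 0.9666, so P(C) = 0.9666/(1+0.9666) ≈ 0.49.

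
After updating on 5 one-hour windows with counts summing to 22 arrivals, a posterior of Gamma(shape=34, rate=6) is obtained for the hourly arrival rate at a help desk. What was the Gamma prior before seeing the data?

Gamma(shape=12, rate=1)

A Gamma(α, β) prior (rate parametrization) on a Poisson rate with n observations summing to S gives posterior Gamma(α+S, β+n).
So α = 34 − 22 = 12 and β = 6 − 5 = 1.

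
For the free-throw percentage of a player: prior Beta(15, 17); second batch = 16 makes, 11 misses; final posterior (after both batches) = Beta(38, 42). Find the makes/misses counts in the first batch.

7 makes and 14 misses

Sequential conjugate updates are equivalent to a single update on the pooled data, so total successes = posterior α − prior α and total failures = posterior β − prior β.
Total across both batches: 38−15=23 makes, 42−17=25 misses.
Subtract the second batch: 23−16=7 makes and 25−11=14 misses.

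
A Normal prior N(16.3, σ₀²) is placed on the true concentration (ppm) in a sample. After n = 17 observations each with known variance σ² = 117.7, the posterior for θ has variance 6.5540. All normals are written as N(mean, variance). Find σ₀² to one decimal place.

σ₀² = 122.8

For the Normal–Normal model with known σ², precisions add: τ_n = τ₀ + n/σ².
So 1/σ₀² = 1/6.5540 − 17/117.7 = 0.152579 − 0.144435 = 0.008144.
Hence σ₀² = 1/0.008144 ≈ 122.8.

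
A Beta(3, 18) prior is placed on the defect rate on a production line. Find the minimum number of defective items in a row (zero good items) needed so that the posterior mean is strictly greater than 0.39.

After k defective items and 0 good items the posterior is Beta(3+k, 18), with mean (3+k)/(3+18+k).
Set (3+k)/(21+k) > 0.39 and solve: k > (0.39·21 − 3)/(1 − 0.39) = 8.508.
The smallest integer exceeding 8.508 is 9, and checking k=9: (12)/(30) = 0.4000 > 0.39.

k = 9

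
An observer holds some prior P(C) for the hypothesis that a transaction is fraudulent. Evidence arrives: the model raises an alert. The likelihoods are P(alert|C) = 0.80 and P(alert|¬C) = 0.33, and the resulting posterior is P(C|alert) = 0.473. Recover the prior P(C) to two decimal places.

P(C) = 0.27

In odds form, posterior odds = prior odds × likelihood ratio, so prior odds = posterior odds ÷ LR.
Posterior odds = 0.473/(1−0.473) = 0.8975. LR = 0.80/0.33 = 2.4242.
Prior odds = 0.8975/2.4242 = 0.3702, so P(C) = 0.3702/(1+0.3702) ≈ 0.27.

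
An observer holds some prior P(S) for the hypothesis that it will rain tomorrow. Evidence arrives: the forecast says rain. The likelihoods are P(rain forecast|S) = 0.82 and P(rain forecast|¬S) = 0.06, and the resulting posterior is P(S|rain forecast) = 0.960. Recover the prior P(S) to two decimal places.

Bayes' rule in odds form gives O(S|E) = O(S)·[P(E|S)/P(E|¬S)], hence O(S) = O(S|E)/LR.
Posterior odds = 0.960/(1−0.960) = 24.0000. LR = 0.82/0.06 = 13.6667.
Prior odds = 24.0000/13.6667 = 1.7561, so P(S) = 1.7561/(1+1.7561) ≈ 0.64.

P(S) = 0.64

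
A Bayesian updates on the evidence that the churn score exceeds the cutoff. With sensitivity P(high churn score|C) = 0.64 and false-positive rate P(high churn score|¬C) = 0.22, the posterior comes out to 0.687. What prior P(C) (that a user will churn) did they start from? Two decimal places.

Bayes' rule in odds form gives O(C|E) = O(C)·[P(E|C)/P(E|¬C)], hence O(C) = O(C|E)/LR.
Posterior odds = 0.687/(1−0.687) = 2.1949. LR = 0.64/0.22 = 2.9091.
Prior odds = 2.1949/2.9091 = 0.7545, so P(C) = 0.7545/(1+0.7545) ≈ 0.43.

P(C) = 0.43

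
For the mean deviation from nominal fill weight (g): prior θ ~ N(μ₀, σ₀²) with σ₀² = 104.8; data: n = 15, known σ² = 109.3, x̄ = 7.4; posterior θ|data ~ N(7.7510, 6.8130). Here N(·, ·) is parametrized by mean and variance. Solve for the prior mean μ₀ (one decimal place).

The posterior mean is a precision-weighted average: μ_n = (τ₀μ₀ + τ_data·x̄)/(τ₀+τ_data), with τ₀=1/σ₀² and τ_data=n/σ².
Here τ₀ = 1/104.8 = 0.009542 and τ_data = 15/109.3 = 0.137237, so τ_n = 0.146779.
Rearranging for μ₀: μ₀ = (μ_n·τ_n − τ_data·x̄)/τ₀ = (7.7510·0.146779 − 0.137237·7.4) / 0.009542 = 0.122130/0.009542 ≈ 12.8.

μ₀ = 12.8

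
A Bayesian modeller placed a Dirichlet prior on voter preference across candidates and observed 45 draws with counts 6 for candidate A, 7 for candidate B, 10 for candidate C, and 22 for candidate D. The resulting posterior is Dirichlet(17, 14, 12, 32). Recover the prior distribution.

For a Dirichlet(α) prior with multinomial counts c, the posterior is Dirichlet(α + c) componentwise.
Subtract each count from the matching posterior parameter: 17−6=11, 14−7=7, 12−10=2, 32−22=10.

Dirichlet(11, 7, 2, 10)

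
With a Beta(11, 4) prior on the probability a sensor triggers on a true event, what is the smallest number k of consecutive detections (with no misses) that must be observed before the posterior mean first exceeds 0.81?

After k detections and 0 misses the posterior is Beta(11+k, 4), with mean (11+k)/(11+4+k).
Set (11+k)/(15+k) > 0.81 and solve: k > (0.81·15 − 11)/(1 − 0.81) = 6.053.
The smallest integer exceeding 6.053 is 7, and checking k=7: (18)/(22) = 0.8182 > 0.81.

k = 7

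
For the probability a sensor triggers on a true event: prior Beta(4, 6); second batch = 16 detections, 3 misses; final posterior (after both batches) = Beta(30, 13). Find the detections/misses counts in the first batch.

Because Beta–binomial updating is additive in the counts, the combined data contributed (α_post−α_prior, β_post−β_prior) successes and failures.
Total across both batches: 30−4=26 detections, 13−6=7 misses.
Subtract the second batch: 26−16=10 detections and 7−3=4 misses.

10 detections and 4 misses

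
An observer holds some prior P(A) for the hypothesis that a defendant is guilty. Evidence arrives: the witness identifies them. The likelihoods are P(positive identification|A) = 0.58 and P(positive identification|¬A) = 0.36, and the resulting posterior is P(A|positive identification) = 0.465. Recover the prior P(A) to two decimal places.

P(A) = 0.35

In odds form, posterior odds = prior odds × likelihood ratio, so prior odds = posterior odds ÷ LR.
Posterior odds = 0.465/(1−0.465) = 0.8692. LR = 0.58/0.36 = 1.6111.
Prior odds = 0.8692/1.6111 = 0.5395, so P(A) = 0.5395/(1+0.5395) ≈ 0.35.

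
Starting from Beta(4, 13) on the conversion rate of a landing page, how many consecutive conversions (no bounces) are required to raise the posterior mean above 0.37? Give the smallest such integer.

k = 4

After k conversions and 0 bounces the posterior is Beta(4+k, 13), with mean (4+k)/(4+13+k).
Set (4+k)/(17+k) > 0.37 and solve: k > (0.37·17 − 4)/(1 − 0.37) = 3.635.
The smallest integer exceeding 3.635 is 4, and checking k=4: (8)/(21) = 0.3810 > 0.37.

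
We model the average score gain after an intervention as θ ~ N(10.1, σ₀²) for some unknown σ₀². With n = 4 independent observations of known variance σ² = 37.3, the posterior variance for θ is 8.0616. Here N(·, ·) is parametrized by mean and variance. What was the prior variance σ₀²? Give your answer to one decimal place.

For the Normal–Normal model with known σ², precisions add: τ_n = τ₀ + n/σ².
So 1/σ₀² = 1/8.0616 − 4/37.3 = 0.124045 − 0.107239 = 0.016806.
Hence σ₀² = 1/0.016806 ≈ 59.5.

σ₀² = 59.5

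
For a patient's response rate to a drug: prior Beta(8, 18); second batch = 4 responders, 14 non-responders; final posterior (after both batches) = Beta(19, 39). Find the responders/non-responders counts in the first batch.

7 responders and 7 non-responders

Sequential conjugate updates are equivalent to a single update on the pooled data, so total successes = posterior α − prior α and total failures = posterior β − prior β.
Total across both batches: 19−8=11 responders, 39−18=21 non-responders.
Subtract the second batch: 11−4=7 responders and 21−14=7 non-responders.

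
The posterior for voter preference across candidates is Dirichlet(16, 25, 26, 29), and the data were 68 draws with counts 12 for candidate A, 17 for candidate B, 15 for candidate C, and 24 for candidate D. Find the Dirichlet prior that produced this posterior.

Dirichlet(4, 8, 11, 5)

For a Dirichlet(α) prior with multinomial counts c, the posterior is Dirichlet(α + c) componentwise.
Subtract each count from the matching posterior parameter: 16−12=4, 25−17=8, 26−15=11, 29−24=5.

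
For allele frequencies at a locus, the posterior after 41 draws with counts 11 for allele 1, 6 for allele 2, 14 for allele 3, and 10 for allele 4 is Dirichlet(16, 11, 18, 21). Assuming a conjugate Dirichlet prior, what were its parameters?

Dirichlet(5, 5, 4, 11)

For a Dirichlet(α) prior with multinomial counts c, the posterior is Dirichlet(α + c) componentwise.
Subtract each count from the matching posterior parameter: 16−11=5, 11−6=5, 18−14=4, 21−10=11.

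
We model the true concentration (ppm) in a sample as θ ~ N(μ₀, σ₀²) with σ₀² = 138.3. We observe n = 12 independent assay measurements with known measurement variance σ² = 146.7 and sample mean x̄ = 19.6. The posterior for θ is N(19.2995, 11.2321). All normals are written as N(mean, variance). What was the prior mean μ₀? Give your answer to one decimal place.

With known observation variance, the Normal–Normal posterior has precision τ_n = τ₀ + n/σ² and mean μ_n = (τ₀μ₀ + (n/σ²)x̄)/τ_n.
Here τ₀ = 1/138.3 = 0.007231 and τ_data = 12/146.7 = 0.081800, so τ_n = 0.089031.
Rearranging for μ₀: μ₀ = (μ_n·τ_n − τ_data·x̄)/τ₀ = (19.2995·0.089031 − 0.081800·19.6) / 0.007231 = 0.114974/0.007231 ≈ 15.9.

μ₀ = 15.9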